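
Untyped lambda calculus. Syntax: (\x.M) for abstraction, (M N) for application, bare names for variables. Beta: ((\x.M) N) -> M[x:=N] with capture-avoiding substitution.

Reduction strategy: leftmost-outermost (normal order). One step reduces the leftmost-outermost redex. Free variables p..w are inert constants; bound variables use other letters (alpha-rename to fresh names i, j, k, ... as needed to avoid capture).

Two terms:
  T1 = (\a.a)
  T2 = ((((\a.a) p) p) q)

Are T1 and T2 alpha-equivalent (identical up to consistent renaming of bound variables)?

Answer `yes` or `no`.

Answer: no

Derivation:
Term 1: (\a.a)
Term 2: ((((\a.a) p) p) q)
Alpha-equivalence: compare structure up to binder renaming.
Result: False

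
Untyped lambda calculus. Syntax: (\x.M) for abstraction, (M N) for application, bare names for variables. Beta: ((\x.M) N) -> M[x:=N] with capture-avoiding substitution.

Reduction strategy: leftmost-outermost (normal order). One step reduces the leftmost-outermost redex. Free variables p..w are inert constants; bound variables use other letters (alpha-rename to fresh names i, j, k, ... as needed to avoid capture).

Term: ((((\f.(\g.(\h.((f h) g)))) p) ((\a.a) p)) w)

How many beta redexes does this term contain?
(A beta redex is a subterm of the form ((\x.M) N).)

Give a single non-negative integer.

Term: ((((\f.(\g.(\h.((f h) g)))) p) ((\a.a) p)) w)
  Redex: ((\f.(\g.(\h.((f h) g)))) p)
  Redex: ((\a.a) p)
Total redexes: 2

Answer: 2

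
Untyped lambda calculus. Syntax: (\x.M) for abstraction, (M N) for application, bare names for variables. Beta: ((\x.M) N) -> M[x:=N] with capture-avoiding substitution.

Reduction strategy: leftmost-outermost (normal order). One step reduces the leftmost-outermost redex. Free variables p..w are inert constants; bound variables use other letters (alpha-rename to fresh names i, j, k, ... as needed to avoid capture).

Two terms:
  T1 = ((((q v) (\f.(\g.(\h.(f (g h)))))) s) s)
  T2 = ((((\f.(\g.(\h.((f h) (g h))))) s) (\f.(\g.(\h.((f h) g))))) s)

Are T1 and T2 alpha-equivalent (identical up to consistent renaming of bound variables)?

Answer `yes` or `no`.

Answer: no

Derivation:
Term 1: ((((q v) (\f.(\g.(\h.(f (g h)))))) s) s)
Term 2: ((((\f.(\g.(\h.((f h) (g h))))) s) (\f.(\g.(\h.((f h) g))))) s)
Alpha-equivalence: compare structure up to binder renaming.
Result: False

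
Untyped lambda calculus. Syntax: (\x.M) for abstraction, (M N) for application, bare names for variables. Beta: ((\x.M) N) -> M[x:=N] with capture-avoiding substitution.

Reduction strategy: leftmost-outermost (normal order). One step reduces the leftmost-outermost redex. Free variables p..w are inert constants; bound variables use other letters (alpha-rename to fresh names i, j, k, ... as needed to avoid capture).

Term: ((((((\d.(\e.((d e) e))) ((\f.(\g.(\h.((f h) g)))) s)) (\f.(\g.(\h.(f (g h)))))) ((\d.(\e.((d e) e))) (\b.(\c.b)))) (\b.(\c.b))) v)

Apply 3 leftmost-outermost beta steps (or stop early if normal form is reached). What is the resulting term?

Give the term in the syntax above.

Step 0: ((((((\d.(\e.((d e) e))) ((\f.(\g.(\h.((f h) g)))) s)) (\f.(\g.(\h.(f (g h)))))) ((\d.(\e.((d e) e))) (\b.(\c.b)))) (\b.(\c.b))) v)
Step 1: (((((\e.((((\f.(\g.(\h.((f h) g)))) s) e) e)) (\f.(\g.(\h.(f (g h)))))) ((\d.(\e.((d e) e))) (\b.(\c.b)))) (\b.(\c.b))) v)
Step 2: (((((((\f.(\g.(\h.((f h) g)))) s) (\f.(\g.(\h.(f (g h)))))) (\f.(\g.(\h.(f (g h)))))) ((\d.(\e.((d e) e))) (\b.(\c.b)))) (\b.(\c.b))) v)
Step 3: ((((((\g.(\h.((s h) g))) (\f.(\g.(\h.(f (g h)))))) (\f.(\g.(\h.(f (g h)))))) ((\d.(\e.((d e) e))) (\b.(\c.b)))) (\b.(\c.b))) v)

Answer: ((((((\g.(\h.((s h) g))) (\f.(\g.(\h.(f (g h)))))) (\f.(\g.(\h.(f (g h)))))) ((\d.(\e.((d e) e))) (\b.(\c.b)))) (\b.(\c.b))) v)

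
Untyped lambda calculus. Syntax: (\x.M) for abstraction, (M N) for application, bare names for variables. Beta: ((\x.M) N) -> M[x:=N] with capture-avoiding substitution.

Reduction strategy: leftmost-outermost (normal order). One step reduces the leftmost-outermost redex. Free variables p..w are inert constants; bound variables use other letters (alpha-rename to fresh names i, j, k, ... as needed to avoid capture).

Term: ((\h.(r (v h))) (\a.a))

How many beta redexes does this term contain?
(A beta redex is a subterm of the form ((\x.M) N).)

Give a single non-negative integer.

Term: ((\h.(r (v h))) (\a.a))
  Redex: ((\h.(r (v h))) (\a.a))
Total redexes: 1

Answer: 1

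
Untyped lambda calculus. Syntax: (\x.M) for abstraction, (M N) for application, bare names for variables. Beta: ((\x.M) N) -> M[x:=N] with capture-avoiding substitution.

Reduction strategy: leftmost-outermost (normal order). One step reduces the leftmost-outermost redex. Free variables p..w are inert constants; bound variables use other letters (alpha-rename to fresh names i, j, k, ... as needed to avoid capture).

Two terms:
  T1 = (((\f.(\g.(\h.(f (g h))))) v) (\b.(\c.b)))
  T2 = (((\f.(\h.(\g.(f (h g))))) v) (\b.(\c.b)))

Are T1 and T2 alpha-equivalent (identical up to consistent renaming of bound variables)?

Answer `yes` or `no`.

Term 1: (((\f.(\g.(\h.(f (g h))))) v) (\b.(\c.b)))
Term 2: (((\f.(\h.(\g.(f (h g))))) v) (\b.(\c.b)))
Alpha-equivalence: compare structure up to binder renaming.
Result: True

Answer: yes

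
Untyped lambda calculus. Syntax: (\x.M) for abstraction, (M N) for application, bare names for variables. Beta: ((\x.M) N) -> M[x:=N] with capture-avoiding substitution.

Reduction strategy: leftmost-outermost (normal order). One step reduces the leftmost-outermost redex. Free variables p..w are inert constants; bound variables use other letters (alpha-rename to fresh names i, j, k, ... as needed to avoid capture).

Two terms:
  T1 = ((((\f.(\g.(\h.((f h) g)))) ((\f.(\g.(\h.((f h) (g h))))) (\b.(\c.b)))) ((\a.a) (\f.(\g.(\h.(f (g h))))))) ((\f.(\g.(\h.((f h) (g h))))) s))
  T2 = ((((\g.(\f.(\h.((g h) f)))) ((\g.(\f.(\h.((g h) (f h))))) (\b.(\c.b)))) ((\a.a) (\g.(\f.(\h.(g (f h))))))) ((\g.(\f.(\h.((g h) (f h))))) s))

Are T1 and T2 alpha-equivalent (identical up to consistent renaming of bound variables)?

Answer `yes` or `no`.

Term 1: ((((\f.(\g.(\h.((f h) g)))) ((\f.(\g.(\h.((f h) (g h))))) (\b.(\c.b)))) ((\a.a) (\f.(\g.(\h.(f (g h))))))) ((\f.(\g.(\h.((f h) (g h))))) s))
Term 2: ((((\g.(\f.(\h.((g h) f)))) ((\g.(\f.(\h.((g h) (f h))))) (\b.(\c.b)))) ((\a.a) (\g.(\f.(\h.(g (f h))))))) ((\g.(\f.(\h.((g h) (f h))))) s))
Alpha-equivalence: compare structure up to binder renaming.
Result: True

Answer: yes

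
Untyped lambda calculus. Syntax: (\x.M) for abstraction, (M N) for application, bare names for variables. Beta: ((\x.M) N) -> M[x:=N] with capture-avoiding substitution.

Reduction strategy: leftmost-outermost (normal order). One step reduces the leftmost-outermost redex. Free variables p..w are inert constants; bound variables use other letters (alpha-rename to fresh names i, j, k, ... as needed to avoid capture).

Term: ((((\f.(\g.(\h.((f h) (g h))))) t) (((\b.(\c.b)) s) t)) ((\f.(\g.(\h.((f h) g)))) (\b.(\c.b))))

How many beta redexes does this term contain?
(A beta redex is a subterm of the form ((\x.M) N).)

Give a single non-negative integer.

Answer: 3

Derivation:
Term: ((((\f.(\g.(\h.((f h) (g h))))) t) (((\b.(\c.b)) s) t)) ((\f.(\g.(\h.((f h) g)))) (\b.(\c.b))))
  Redex: ((\f.(\g.(\h.((f h) (g h))))) t)
  Redex: ((\b.(\c.b)) s)
  Redex: ((\f.(\g.(\h.((f h) g)))) (\b.(\c.b)))
Total redexes: 3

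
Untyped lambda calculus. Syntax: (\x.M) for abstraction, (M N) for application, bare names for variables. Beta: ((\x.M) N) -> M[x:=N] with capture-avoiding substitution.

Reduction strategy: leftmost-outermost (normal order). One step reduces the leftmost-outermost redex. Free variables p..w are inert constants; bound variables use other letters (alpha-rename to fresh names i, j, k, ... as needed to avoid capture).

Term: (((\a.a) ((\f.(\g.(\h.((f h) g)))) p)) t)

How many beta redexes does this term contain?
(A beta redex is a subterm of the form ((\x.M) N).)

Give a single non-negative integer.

Answer: 2

Derivation:
Term: (((\a.a) ((\f.(\g.(\h.((f h) g)))) p)) t)
  Redex: ((\a.a) ((\f.(\g.(\h.((f h) g)))) p))
  Redex: ((\f.(\g.(\h.((f h) g)))) p)
Total redexes: 2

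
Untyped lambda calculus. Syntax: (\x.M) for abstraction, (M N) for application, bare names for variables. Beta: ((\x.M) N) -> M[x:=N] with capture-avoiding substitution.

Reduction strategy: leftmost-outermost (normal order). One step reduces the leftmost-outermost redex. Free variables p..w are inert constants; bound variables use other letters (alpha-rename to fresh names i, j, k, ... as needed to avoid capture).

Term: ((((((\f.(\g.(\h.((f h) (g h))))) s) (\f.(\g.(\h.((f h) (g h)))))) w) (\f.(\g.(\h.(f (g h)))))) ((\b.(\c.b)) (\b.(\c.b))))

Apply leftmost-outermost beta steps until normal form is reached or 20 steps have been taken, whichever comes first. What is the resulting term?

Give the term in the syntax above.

Step 0: ((((((\f.(\g.(\h.((f h) (g h))))) s) (\f.(\g.(\h.((f h) (g h)))))) w) (\f.(\g.(\h.(f (g h)))))) ((\b.(\c.b)) (\b.(\c.b))))
Step 1: (((((\g.(\h.((s h) (g h)))) (\f.(\g.(\h.((f h) (g h)))))) w) (\f.(\g.(\h.(f (g h)))))) ((\b.(\c.b)) (\b.(\c.b))))
Step 2: ((((\h.((s h) ((\f.(\g.(\h.((f h) (g h))))) h))) w) (\f.(\g.(\h.(f (g h)))))) ((\b.(\c.b)) (\b.(\c.b))))
Step 3: ((((s w) ((\f.(\g.(\h.((f h) (g h))))) w)) (\f.(\g.(\h.(f (g h)))))) ((\b.(\c.b)) (\b.(\c.b))))
Step 4: ((((s w) (\g.(\h.((w h) (g h))))) (\f.(\g.(\h.(f (g h)))))) ((\b.(\c.b)) (\b.(\c.b))))
Step 5: ((((s w) (\g.(\h.((w h) (g h))))) (\f.(\g.(\h.(f (g h)))))) (\c.(\b.(\c.b))))

Answer: ((((s w) (\g.(\h.((w h) (g h))))) (\f.(\g.(\h.(f (g h)))))) (\c.(\b.(\c.b))))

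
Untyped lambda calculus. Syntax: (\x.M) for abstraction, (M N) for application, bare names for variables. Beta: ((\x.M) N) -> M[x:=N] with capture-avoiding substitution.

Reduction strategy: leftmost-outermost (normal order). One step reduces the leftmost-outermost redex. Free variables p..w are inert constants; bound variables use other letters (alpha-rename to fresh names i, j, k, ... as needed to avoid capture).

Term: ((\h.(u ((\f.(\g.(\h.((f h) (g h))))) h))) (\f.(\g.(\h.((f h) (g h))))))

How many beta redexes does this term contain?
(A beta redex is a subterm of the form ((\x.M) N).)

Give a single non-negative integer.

Answer: 2

Derivation:
Term: ((\h.(u ((\f.(\g.(\h.((f h) (g h))))) h))) (\f.(\g.(\h.((f h) (g h))))))
  Redex: ((\h.(u ((\f.(\g.(\h.((f h) (g h))))) h))) (\f.(\g.(\h.((f h) (g h))))))
  Redex: ((\f.(\g.(\h.((f h) (g h))))) h)
Total redexes: 2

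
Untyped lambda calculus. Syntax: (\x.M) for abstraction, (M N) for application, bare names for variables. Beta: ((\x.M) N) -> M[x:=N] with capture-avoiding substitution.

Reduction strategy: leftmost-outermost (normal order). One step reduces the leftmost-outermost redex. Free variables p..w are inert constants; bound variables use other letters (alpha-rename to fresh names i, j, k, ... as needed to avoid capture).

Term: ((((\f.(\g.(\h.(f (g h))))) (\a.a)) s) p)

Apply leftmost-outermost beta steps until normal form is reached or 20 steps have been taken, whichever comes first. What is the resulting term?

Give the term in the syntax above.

Answer: (s p)

Derivation:
Step 0: ((((\f.(\g.(\h.(f (g h))))) (\a.a)) s) p)
Step 1: (((\g.(\h.((\a.a) (g h)))) s) p)
Step 2: ((\h.((\a.a) (s h))) p)
Step 3: ((\a.a) (s p))
Step 4: (s p)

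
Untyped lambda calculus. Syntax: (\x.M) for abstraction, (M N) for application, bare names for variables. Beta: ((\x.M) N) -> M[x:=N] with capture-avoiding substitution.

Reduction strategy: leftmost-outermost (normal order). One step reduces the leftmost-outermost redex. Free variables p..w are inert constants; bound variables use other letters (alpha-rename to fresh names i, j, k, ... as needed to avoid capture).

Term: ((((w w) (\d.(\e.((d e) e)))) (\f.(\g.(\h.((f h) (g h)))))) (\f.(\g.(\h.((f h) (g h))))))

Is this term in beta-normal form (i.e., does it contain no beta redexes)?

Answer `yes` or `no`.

Answer: yes

Derivation:
Term: ((((w w) (\d.(\e.((d e) e)))) (\f.(\g.(\h.((f h) (g h)))))) (\f.(\g.(\h.((f h) (g h))))))
No beta redexes found.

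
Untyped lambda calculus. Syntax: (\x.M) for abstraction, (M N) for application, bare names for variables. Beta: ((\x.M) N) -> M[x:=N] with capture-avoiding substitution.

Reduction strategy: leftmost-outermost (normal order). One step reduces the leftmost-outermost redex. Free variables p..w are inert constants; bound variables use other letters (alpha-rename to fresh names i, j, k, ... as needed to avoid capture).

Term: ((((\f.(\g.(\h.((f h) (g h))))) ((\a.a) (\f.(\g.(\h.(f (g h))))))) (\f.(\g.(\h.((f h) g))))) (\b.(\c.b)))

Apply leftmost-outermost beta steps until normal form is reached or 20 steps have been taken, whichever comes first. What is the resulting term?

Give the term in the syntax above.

Answer: (\h.(\c.(\i.i)))

Derivation:
Step 0: ((((\f.(\g.(\h.((f h) (g h))))) ((\a.a) (\f.(\g.(\h.(f (g h))))))) (\f.(\g.(\h.((f h) g))))) (\b.(\c.b)))
Step 1: (((\g.(\h.((((\a.a) (\f.(\g.(\h.(f (g h)))))) h) (g h)))) (\f.(\g.(\h.((f h) g))))) (\b.(\c.b)))
Step 2: ((\h.((((\a.a) (\f.(\g.(\h.(f (g h)))))) h) ((\f.(\g.(\h.((f h) g)))) h))) (\b.(\c.b)))
Step 3: ((((\a.a) (\f.(\g.(\h.(f (g h)))))) (\b.(\c.b))) ((\f.(\g.(\h.((f h) g)))) (\b.(\c.b))))
Step 4: (((\f.(\g.(\h.(f (g h))))) (\b.(\c.b))) ((\f.(\g.(\h.((f h) g)))) (\b.(\c.b))))
Step 5: ((\g.(\h.((\b.(\c.b)) (g h)))) ((\f.(\g.(\h.((f h) g)))) (\b.(\c.b))))
Step 6: (\h.((\b.(\c.b)) (((\f.(\g.(\h.((f h) g)))) (\b.(\c.b))) h)))
Step 7: (\h.(\c.(((\f.(\g.(\h.((f h) g)))) (\b.(\c.b))) h)))
Step 8: (\h.(\c.((\g.(\h.(((\b.(\c.b)) h) g))) h)))
Step 9: (\h.(\c.(\i.(((\b.(\c.b)) i) h))))
Step 10: (\h.(\c.(\i.((\c.i) h))))
Step 11: (\h.(\c.(\i.i)))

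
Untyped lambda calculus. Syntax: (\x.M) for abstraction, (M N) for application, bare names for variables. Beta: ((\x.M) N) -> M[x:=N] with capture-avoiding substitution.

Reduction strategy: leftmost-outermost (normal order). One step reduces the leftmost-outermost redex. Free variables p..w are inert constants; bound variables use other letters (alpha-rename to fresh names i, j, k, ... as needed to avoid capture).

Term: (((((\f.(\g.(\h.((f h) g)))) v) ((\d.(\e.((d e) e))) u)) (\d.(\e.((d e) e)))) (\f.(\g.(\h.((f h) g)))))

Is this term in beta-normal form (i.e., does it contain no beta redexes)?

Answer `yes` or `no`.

Answer: no

Derivation:
Term: (((((\f.(\g.(\h.((f h) g)))) v) ((\d.(\e.((d e) e))) u)) (\d.(\e.((d e) e)))) (\f.(\g.(\h.((f h) g)))))
Found 2 beta redex(es).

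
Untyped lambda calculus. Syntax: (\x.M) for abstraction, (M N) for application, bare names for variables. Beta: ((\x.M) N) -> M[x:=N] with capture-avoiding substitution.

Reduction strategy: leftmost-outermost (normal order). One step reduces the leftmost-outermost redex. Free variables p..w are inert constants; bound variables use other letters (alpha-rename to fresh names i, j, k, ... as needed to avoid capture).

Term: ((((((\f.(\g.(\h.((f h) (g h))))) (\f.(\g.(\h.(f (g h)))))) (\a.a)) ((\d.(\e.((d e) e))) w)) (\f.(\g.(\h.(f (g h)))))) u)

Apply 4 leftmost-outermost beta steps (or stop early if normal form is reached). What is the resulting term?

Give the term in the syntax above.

Answer: ((((\g.(\h.(((\d.(\e.((d e) e))) w) (g h)))) ((\a.a) ((\d.(\e.((d e) e))) w))) (\f.(\g.(\h.(f (g h)))))) u)

Derivation:
Step 0: ((((((\f.(\g.(\h.((f h) (g h))))) (\f.(\g.(\h.(f (g h)))))) (\a.a)) ((\d.(\e.((d e) e))) w)) (\f.(\g.(\h.(f (g h)))))) u)
Step 1: (((((\g.(\h.(((\f.(\g.(\h.(f (g h))))) h) (g h)))) (\a.a)) ((\d.(\e.((d e) e))) w)) (\f.(\g.(\h.(f (g h)))))) u)
Step 2: ((((\h.(((\f.(\g.(\h.(f (g h))))) h) ((\a.a) h))) ((\d.(\e.((d e) e))) w)) (\f.(\g.(\h.(f (g h)))))) u)
Step 3: (((((\f.(\g.(\h.(f (g h))))) ((\d.(\e.((d e) e))) w)) ((\a.a) ((\d.(\e.((d e) e))) w))) (\f.(\g.(\h.(f (g h)))))) u)
Step 4: ((((\g.(\h.(((\d.(\e.((d e) e))) w) (g h)))) ((\a.a) ((\d.(\e.((d e) e))) w))) (\f.(\g.(\h.(f (g h)))))) u)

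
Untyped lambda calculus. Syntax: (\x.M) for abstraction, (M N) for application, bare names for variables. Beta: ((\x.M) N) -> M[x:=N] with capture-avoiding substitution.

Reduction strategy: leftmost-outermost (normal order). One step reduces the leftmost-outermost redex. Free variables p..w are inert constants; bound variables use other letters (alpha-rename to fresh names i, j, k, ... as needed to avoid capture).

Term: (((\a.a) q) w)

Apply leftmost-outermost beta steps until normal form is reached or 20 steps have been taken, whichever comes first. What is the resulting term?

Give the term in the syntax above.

Step 0: (((\a.a) q) w)
Step 1: (q w)

Answer: (q w)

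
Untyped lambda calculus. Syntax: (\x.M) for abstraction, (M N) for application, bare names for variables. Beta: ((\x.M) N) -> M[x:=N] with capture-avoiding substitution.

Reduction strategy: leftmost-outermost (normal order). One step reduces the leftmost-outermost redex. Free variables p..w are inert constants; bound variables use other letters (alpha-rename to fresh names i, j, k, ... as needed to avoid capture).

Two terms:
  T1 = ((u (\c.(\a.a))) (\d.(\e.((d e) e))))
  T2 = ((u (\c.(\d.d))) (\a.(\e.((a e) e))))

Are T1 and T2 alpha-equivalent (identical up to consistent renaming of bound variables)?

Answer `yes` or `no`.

Answer: yes

Derivation:
Term 1: ((u (\c.(\a.a))) (\d.(\e.((d e) e))))
Term 2: ((u (\c.(\d.d))) (\a.(\e.((a e) e))))
Alpha-equivalence: compare structure up to binder renaming.
Result: True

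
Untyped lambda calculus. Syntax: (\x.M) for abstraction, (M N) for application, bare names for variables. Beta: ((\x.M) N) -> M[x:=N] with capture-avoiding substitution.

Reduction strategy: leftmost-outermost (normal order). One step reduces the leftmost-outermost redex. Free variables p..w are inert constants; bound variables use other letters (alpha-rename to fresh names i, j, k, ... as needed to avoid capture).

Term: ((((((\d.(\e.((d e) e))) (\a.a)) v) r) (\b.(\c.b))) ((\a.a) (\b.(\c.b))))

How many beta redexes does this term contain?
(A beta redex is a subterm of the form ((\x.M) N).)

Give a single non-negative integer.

Answer: 2

Derivation:
Term: ((((((\d.(\e.((d e) e))) (\a.a)) v) r) (\b.(\c.b))) ((\a.a) (\b.(\c.b))))
  Redex: ((\d.(\e.((d e) e))) (\a.a))
  Redex: ((\a.a) (\b.(\c.b)))
Total redexes: 2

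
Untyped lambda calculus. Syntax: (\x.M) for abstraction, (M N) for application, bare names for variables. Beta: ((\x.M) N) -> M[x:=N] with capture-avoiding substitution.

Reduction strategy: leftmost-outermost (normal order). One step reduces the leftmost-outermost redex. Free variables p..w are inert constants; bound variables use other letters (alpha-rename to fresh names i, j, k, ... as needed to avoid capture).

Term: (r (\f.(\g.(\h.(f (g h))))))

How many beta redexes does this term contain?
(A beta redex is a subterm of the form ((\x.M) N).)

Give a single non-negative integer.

Term: (r (\f.(\g.(\h.(f (g h))))))
  (no redexes)
Total redexes: 0

Answer: 0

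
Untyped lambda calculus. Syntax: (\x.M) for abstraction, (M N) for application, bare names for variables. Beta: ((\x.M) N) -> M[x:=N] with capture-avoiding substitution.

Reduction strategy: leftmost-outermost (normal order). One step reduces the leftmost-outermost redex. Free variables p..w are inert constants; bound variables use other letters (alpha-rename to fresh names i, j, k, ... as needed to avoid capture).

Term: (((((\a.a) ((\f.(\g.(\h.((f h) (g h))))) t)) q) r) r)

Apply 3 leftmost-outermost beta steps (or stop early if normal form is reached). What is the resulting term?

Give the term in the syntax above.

Step 0: (((((\a.a) ((\f.(\g.(\h.((f h) (g h))))) t)) q) r) r)
Step 1: (((((\f.(\g.(\h.((f h) (g h))))) t) q) r) r)
Step 2: ((((\g.(\h.((t h) (g h)))) q) r) r)
Step 3: (((\h.((t h) (q h))) r) r)

Answer: (((\h.((t h) (q h))) r) r)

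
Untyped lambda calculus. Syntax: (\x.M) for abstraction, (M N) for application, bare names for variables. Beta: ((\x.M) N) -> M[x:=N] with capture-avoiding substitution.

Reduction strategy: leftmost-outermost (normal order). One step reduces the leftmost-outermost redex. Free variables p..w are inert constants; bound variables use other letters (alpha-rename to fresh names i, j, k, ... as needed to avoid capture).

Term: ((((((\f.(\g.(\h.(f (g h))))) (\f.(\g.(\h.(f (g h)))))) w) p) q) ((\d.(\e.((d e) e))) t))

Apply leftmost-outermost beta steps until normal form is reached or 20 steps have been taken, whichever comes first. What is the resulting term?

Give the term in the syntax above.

Step 0: ((((((\f.(\g.(\h.(f (g h))))) (\f.(\g.(\h.(f (g h)))))) w) p) q) ((\d.(\e.((d e) e))) t))
Step 1: (((((\g.(\h.((\f.(\g.(\h.(f (g h))))) (g h)))) w) p) q) ((\d.(\e.((d e) e))) t))
Step 2: ((((\h.((\f.(\g.(\h.(f (g h))))) (w h))) p) q) ((\d.(\e.((d e) e))) t))
Step 3: ((((\f.(\g.(\h.(f (g h))))) (w p)) q) ((\d.(\e.((d e) e))) t))
Step 4: (((\g.(\h.((w p) (g h)))) q) ((\d.(\e.((d e) e))) t))
Step 5: ((\h.((w p) (q h))) ((\d.(\e.((d e) e))) t))
Step 6: ((w p) (q ((\d.(\e.((d e) e))) t)))
Step 7: ((w p) (q (\e.((t e) e))))

Answer: ((w p) (q (\e.((t e) e))))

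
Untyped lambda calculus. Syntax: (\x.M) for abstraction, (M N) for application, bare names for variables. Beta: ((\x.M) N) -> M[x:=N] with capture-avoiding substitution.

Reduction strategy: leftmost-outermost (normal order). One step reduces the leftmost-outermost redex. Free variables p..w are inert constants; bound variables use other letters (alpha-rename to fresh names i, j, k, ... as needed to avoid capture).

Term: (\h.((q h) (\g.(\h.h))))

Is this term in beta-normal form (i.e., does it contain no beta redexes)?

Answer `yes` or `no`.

Term: (\h.((q h) (\g.(\h.h))))
No beta redexes found.

Answer: yes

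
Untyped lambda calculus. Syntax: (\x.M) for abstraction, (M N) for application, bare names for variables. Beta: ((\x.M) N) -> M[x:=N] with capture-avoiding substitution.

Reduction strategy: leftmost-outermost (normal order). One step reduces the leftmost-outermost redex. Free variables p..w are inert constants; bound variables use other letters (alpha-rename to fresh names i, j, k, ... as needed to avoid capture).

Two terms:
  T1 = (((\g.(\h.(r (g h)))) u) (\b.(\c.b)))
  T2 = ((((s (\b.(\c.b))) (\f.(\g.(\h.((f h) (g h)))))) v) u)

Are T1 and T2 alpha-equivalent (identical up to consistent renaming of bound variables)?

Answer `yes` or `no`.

Term 1: (((\g.(\h.(r (g h)))) u) (\b.(\c.b)))
Term 2: ((((s (\b.(\c.b))) (\f.(\g.(\h.((f h) (g h)))))) v) u)
Alpha-equivalence: compare structure up to binder renaming.
Result: False

Answer: no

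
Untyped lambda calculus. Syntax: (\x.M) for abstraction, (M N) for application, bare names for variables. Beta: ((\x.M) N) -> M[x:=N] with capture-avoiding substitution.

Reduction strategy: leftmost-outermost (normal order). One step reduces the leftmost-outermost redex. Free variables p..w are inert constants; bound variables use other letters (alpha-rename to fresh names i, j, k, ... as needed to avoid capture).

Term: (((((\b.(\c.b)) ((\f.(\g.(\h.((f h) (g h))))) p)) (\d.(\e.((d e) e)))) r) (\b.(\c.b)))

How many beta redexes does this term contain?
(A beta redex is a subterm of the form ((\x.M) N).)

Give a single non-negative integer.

Answer: 2

Derivation:
Term: (((((\b.(\c.b)) ((\f.(\g.(\h.((f h) (g h))))) p)) (\d.(\e.((d e) e)))) r) (\b.(\c.b)))
  Redex: ((\b.(\c.b)) ((\f.(\g.(\h.((f h) (g h))))) p))
  Redex: ((\f.(\g.(\h.((f h) (g h))))) p)
Total redexes: 2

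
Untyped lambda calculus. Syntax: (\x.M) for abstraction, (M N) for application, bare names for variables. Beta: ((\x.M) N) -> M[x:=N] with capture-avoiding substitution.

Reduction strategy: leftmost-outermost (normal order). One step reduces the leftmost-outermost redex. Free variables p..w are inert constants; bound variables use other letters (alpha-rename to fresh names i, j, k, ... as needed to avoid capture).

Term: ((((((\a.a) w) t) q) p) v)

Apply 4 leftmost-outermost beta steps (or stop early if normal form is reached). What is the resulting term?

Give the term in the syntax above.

Step 0: ((((((\a.a) w) t) q) p) v)
Step 1: ((((w t) q) p) v)
Step 2: (normal form reached)

Answer: ((((w t) q) p) v)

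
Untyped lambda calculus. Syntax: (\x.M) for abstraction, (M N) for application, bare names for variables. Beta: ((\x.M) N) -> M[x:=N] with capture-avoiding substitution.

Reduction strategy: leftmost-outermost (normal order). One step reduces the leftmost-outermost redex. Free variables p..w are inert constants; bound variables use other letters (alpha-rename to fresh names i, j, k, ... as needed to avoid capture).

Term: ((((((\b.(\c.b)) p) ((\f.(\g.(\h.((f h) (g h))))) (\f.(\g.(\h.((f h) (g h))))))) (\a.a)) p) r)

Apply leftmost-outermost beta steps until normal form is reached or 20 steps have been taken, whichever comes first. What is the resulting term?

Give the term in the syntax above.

Step 0: ((((((\b.(\c.b)) p) ((\f.(\g.(\h.((f h) (g h))))) (\f.(\g.(\h.((f h) (g h))))))) (\a.a)) p) r)
Step 1: (((((\c.p) ((\f.(\g.(\h.((f h) (g h))))) (\f.(\g.(\h.((f h) (g h))))))) (\a.a)) p) r)
Step 2: (((p (\a.a)) p) r)

Answer: (((p (\a.a)) p) r)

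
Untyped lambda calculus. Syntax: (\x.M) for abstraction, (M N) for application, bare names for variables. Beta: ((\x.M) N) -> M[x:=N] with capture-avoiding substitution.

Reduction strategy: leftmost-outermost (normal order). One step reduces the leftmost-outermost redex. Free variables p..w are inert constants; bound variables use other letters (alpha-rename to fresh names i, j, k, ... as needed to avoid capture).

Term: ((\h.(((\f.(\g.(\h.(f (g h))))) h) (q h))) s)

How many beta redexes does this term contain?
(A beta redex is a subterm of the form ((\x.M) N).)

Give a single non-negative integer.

Answer: 2

Derivation:
Term: ((\h.(((\f.(\g.(\h.(f (g h))))) h) (q h))) s)
  Redex: ((\h.(((\f.(\g.(\h.(f (g h))))) h) (q h))) s)
  Redex: ((\f.(\g.(\h.(f (g h))))) h)
Total redexes: 2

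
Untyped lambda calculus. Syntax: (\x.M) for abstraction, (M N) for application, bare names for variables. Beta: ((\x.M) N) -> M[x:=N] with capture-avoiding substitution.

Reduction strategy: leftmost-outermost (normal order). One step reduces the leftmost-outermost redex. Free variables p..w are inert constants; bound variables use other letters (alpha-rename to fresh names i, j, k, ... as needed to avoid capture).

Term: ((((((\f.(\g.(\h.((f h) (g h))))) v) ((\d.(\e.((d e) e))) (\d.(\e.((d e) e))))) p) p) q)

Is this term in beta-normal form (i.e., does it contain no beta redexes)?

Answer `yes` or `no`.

Answer: no

Derivation:
Term: ((((((\f.(\g.(\h.((f h) (g h))))) v) ((\d.(\e.((d e) e))) (\d.(\e.((d e) e))))) p) p) q)
Found 2 beta redex(es).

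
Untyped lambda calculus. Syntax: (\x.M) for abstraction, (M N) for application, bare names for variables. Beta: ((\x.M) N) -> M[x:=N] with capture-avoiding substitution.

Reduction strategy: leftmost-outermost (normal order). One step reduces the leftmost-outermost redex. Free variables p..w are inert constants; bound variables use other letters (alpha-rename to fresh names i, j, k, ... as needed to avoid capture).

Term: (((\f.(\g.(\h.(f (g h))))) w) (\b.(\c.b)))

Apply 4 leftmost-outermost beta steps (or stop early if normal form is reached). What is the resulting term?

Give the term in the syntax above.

Step 0: (((\f.(\g.(\h.(f (g h))))) w) (\b.(\c.b)))
Step 1: ((\g.(\h.(w (g h)))) (\b.(\c.b)))
Step 2: (\h.(w ((\b.(\c.b)) h)))
Step 3: (\h.(w (\c.h)))
Step 4: (normal form reached)

Answer: (\h.(w (\c.h)))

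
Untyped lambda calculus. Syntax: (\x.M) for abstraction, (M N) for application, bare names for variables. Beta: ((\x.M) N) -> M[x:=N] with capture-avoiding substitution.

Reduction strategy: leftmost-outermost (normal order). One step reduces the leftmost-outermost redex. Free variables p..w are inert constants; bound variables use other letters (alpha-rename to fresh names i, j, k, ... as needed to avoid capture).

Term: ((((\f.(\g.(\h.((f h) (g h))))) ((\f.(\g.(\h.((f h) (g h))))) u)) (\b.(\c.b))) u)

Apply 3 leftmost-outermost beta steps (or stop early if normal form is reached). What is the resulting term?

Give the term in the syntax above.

Answer: ((((\f.(\g.(\h.((f h) (g h))))) u) u) ((\b.(\c.b)) u))

Derivation:
Step 0: ((((\f.(\g.(\h.((f h) (g h))))) ((\f.(\g.(\h.((f h) (g h))))) u)) (\b.(\c.b))) u)
Step 1: (((\g.(\h.((((\f.(\g.(\h.((f h) (g h))))) u) h) (g h)))) (\b.(\c.b))) u)
Step 2: ((\h.((((\f.(\g.(\h.((f h) (g h))))) u) h) ((\b.(\c.b)) h))) u)
Step 3: ((((\f.(\g.(\h.((f h) (g h))))) u) u) ((\b.(\c.b)) u))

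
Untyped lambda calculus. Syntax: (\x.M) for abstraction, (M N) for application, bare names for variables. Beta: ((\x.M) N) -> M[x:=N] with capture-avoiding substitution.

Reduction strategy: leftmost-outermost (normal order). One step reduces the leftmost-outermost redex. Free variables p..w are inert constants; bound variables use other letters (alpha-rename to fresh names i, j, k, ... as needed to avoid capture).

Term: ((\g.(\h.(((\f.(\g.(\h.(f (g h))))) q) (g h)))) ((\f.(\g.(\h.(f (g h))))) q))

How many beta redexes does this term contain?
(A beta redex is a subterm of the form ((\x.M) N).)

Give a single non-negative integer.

Term: ((\g.(\h.(((\f.(\g.(\h.(f (g h))))) q) (g h)))) ((\f.(\g.(\h.(f (g h))))) q))
  Redex: ((\g.(\h.(((\f.(\g.(\h.(f (g h))))) q) (g h)))) ((\f.(\g.(\h.(f (g h))))) q))
  Redex: ((\f.(\g.(\h.(f (g h))))) q)
  Redex: ((\f.(\g.(\h.(f (g h))))) q)
Total redexes: 3

Answer: 3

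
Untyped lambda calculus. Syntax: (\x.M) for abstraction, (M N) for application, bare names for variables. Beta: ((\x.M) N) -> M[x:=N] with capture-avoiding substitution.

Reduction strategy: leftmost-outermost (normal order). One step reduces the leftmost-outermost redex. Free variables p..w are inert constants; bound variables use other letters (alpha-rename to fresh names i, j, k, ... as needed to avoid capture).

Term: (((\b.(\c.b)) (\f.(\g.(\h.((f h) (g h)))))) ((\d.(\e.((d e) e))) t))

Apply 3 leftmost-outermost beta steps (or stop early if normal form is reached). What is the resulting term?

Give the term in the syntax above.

Step 0: (((\b.(\c.b)) (\f.(\g.(\h.((f h) (g h)))))) ((\d.(\e.((d e) e))) t))
Step 1: ((\c.(\f.(\g.(\h.((f h) (g h)))))) ((\d.(\e.((d e) e))) t))
Step 2: (\f.(\g.(\h.((f h) (g h)))))
Step 3: (normal form reached)

Answer: (\f.(\g.(\h.((f h) (g h)))))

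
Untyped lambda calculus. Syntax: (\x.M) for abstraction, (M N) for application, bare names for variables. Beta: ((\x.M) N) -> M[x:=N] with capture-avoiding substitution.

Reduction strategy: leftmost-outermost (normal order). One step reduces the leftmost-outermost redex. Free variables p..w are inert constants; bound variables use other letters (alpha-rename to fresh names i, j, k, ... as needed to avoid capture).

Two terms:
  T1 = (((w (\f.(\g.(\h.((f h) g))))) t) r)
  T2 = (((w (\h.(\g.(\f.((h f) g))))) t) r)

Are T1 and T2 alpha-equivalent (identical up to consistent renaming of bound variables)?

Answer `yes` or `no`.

Answer: yes

Derivation:
Term 1: (((w (\f.(\g.(\h.((f h) g))))) t) r)
Term 2: (((w (\h.(\g.(\f.((h f) g))))) t) r)
Alpha-equivalence: compare structure up to binder renaming.
Result: True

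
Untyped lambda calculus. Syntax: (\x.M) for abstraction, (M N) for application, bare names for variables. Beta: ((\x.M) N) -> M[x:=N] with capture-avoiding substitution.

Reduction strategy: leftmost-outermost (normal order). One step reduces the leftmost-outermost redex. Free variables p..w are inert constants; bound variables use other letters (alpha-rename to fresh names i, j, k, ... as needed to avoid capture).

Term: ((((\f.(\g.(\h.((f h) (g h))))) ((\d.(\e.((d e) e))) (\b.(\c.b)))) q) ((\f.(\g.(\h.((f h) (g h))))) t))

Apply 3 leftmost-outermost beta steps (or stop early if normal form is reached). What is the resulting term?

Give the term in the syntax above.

Answer: ((((\d.(\e.((d e) e))) (\b.(\c.b))) ((\f.(\g.(\h.((f h) (g h))))) t)) (q ((\f.(\g.(\h.((f h) (g h))))) t)))

Derivation:
Step 0: ((((\f.(\g.(\h.((f h) (g h))))) ((\d.(\e.((d e) e))) (\b.(\c.b)))) q) ((\f.(\g.(\h.((f h) (g h))))) t))
Step 1: (((\g.(\h.((((\d.(\e.((d e) e))) (\b.(\c.b))) h) (g h)))) q) ((\f.(\g.(\h.((f h) (g h))))) t))
Step 2: ((\h.((((\d.(\e.((d e) e))) (\b.(\c.b))) h) (q h))) ((\f.(\g.(\h.((f h) (g h))))) t))
Step 3: ((((\d.(\e.((d e) e))) (\b.(\c.b))) ((\f.(\g.(\h.((f h) (g h))))) t)) (q ((\f.(\g.(\h.((f h) (g h))))) t)))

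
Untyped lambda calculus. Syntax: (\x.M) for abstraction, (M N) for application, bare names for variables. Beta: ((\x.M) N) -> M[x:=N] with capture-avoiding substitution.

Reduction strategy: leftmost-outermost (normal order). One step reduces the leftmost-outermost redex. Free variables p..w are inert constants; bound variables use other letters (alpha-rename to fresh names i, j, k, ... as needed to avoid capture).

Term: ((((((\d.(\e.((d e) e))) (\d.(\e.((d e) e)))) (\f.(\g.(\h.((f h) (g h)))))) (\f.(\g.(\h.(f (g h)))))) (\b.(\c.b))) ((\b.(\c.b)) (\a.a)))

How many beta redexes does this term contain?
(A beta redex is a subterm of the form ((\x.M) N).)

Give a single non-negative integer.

Answer: 2

Derivation:
Term: ((((((\d.(\e.((d e) e))) (\d.(\e.((d e) e)))) (\f.(\g.(\h.((f h) (g h)))))) (\f.(\g.(\h.(f (g h)))))) (\b.(\c.b))) ((\b.(\c.b)) (\a.a)))
  Redex: ((\d.(\e.((d e) e))) (\d.(\e.((d e) e))))
  Redex: ((\b.(\c.b)) (\a.a))
Total redexes: 2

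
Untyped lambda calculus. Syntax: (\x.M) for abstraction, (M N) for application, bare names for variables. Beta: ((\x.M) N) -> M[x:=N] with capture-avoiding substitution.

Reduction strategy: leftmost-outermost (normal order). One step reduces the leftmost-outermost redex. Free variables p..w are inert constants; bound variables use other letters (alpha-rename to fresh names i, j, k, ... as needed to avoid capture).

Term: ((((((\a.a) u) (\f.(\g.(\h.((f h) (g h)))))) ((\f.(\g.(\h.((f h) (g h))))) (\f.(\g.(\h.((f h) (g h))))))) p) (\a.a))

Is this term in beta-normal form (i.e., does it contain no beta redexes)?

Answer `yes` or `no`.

Term: ((((((\a.a) u) (\f.(\g.(\h.((f h) (g h)))))) ((\f.(\g.(\h.((f h) (g h))))) (\f.(\g.(\h.((f h) (g h))))))) p) (\a.a))
Found 2 beta redex(es).

Answer: no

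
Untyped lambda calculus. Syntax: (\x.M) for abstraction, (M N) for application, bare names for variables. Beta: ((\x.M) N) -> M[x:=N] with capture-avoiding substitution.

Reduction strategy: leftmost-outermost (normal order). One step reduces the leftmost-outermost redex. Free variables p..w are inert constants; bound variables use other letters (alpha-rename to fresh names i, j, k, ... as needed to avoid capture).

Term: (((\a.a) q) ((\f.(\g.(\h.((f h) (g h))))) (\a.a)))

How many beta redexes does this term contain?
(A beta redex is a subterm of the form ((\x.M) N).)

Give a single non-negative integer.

Term: (((\a.a) q) ((\f.(\g.(\h.((f h) (g h))))) (\a.a)))
  Redex: ((\a.a) q)
  Redex: ((\f.(\g.(\h.((f h) (g h))))) (\a.a))
Total redexes: 2

Answer: 2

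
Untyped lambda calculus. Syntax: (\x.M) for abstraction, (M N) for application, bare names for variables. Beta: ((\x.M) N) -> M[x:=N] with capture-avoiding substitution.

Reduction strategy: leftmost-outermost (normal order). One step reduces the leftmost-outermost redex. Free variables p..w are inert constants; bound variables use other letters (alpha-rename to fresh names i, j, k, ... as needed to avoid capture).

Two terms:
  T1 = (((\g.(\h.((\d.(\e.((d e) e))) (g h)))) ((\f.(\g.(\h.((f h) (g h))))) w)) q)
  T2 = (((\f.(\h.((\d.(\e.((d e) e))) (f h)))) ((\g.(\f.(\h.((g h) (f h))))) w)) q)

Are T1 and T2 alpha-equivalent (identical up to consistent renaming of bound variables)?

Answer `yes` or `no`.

Answer: yes

Derivation:
Term 1: (((\g.(\h.((\d.(\e.((d e) e))) (g h)))) ((\f.(\g.(\h.((f h) (g h))))) w)) q)
Term 2: (((\f.(\h.((\d.(\e.((d e) e))) (f h)))) ((\g.(\f.(\h.((g h) (f h))))) w)) q)
Alpha-equivalence: compare structure up to binder renaming.
Result: True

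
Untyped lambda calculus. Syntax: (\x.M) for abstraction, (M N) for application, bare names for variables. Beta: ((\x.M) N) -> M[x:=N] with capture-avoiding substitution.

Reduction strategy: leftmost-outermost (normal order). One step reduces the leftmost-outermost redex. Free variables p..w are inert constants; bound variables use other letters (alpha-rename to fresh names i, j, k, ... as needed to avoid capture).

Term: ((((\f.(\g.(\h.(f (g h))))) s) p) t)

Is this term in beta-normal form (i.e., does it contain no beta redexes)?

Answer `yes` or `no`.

Answer: no

Derivation:
Term: ((((\f.(\g.(\h.(f (g h))))) s) p) t)
Found 1 beta redex(es).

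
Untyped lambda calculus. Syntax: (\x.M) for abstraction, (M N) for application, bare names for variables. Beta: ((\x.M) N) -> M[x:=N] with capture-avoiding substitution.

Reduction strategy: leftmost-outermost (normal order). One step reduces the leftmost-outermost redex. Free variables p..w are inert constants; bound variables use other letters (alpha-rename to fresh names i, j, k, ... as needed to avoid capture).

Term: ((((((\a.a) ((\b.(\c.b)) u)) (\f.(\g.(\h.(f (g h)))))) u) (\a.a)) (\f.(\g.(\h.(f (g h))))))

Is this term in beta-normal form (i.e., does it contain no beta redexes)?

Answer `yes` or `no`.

Answer: no

Derivation:
Term: ((((((\a.a) ((\b.(\c.b)) u)) (\f.(\g.(\h.(f (g h)))))) u) (\a.a)) (\f.(\g.(\h.(f (g h))))))
Found 2 beta redex(es).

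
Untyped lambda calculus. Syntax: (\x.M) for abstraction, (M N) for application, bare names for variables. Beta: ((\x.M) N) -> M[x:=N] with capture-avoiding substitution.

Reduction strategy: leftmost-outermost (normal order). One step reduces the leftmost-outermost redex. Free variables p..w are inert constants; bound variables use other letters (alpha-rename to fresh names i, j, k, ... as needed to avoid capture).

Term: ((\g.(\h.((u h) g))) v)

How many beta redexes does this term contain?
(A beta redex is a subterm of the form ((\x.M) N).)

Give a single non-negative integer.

Answer: 1

Derivation:
Term: ((\g.(\h.((u h) g))) v)
  Redex: ((\g.(\h.((u h) g))) v)
Total redexes: 1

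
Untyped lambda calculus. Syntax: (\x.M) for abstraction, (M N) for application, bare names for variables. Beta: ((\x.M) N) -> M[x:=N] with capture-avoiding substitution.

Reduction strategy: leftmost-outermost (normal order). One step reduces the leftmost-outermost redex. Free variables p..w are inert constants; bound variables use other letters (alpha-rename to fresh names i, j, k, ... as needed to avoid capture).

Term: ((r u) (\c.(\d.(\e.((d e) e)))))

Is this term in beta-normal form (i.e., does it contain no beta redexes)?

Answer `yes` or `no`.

Answer: yes

Derivation:
Term: ((r u) (\c.(\d.(\e.((d e) e)))))
No beta redexes found.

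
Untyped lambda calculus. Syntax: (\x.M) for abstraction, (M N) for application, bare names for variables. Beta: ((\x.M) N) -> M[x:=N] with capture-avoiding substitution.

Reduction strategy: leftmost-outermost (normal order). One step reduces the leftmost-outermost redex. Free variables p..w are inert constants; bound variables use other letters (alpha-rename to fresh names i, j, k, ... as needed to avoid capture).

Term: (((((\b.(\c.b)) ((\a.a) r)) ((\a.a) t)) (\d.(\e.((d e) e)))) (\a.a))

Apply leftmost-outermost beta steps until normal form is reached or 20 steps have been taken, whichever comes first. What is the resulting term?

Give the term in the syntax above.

Step 0: (((((\b.(\c.b)) ((\a.a) r)) ((\a.a) t)) (\d.(\e.((d e) e)))) (\a.a))
Step 1: ((((\c.((\a.a) r)) ((\a.a) t)) (\d.(\e.((d e) e)))) (\a.a))
Step 2: ((((\a.a) r) (\d.(\e.((d e) e)))) (\a.a))
Step 3: ((r (\d.(\e.((d e) e)))) (\a.a))

Answer: ((r (\d.(\e.((d e) e)))) (\a.a))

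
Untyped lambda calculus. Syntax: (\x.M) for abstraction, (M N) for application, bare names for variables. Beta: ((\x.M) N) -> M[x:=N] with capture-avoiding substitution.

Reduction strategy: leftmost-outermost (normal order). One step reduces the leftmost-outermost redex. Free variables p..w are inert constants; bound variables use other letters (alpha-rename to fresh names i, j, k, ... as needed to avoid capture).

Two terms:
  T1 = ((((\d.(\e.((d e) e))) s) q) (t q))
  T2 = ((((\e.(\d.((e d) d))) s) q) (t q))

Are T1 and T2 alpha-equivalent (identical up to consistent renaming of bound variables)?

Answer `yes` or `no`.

Term 1: ((((\d.(\e.((d e) e))) s) q) (t q))
Term 2: ((((\e.(\d.((e d) d))) s) q) (t q))
Alpha-equivalence: compare structure up to binder renaming.
Result: True

Answer: yes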